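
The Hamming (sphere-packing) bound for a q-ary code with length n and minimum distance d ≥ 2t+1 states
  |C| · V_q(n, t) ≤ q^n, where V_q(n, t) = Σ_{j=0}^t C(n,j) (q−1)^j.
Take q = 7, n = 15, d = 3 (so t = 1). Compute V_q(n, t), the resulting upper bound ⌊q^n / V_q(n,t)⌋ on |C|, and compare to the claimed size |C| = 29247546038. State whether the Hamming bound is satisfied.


V_q(n, t) = 91, q^n = 4747561509943, Hamming bound = 52171005603, |C| = 29247546038 ≤ bound (satisfied).

Step 1: Compute V_q(n, t) = Σ_{j=0}^1 C(n, j) (q−1)^j.
  j = 0: C(15,0)·(6)^0 = 1·1 = 1.
  j = 1: C(15,1)·(6)^1 = 15·6 = 90.
  V_q(n, t) = 1 + 90 = 91.
Step 2: q^n = 7^15 = 4747561509943.
Step 3: Hamming bound ⌊q^n / V_q(n,t)⌋ = ⌊4747561509943/91⌋ = 52171005603.
Step 4: Compare |C| = 29247546038 to 52171005603: satisfied.
The claimed |C| lies below the Hamming bound.


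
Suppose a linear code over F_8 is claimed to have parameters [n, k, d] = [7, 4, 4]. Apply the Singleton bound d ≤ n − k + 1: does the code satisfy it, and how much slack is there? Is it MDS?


Singleton RHS = n − k + 1 = 4, slack = 0, bound satisfied, MDS.

Singleton bound: d ≤ n − k + 1.
Here n = 7, k = 4, so n − k + 1 = 4.
Given d = 4, check d ≤ 4: YES.
Slack = (n − k + 1) − d = 0.
The code is MDS (slack = 0).
Description: the claimed parameters are [7, 4, 4]_8; such a code would be MDS (meets Singleton bound).


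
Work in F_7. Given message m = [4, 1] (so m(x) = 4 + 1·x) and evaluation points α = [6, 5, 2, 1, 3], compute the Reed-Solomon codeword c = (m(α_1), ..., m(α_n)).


c = [3, 2, 6, 5, 0]

Message polynomial: m(x) = 4 + 1·x (mod 7).
For each evaluation point α_i, compute m(α_i) mod 7:
  α_1 = 6: Horner steps 1 → 3, so m(6) = 3.
  α_2 = 5: Horner steps 1 → 2, so m(5) = 2.
  α_3 = 2: Horner steps 1 → 6, so m(2) = 6.
  α_4 = 1: Horner steps 1 → 5, so m(1) = 5.
  α_5 = 3: Horner steps 1 → 0, so m(3) = 0.
Codeword c = [3, 2, 6, 5, 0] ∈ F_7^5.


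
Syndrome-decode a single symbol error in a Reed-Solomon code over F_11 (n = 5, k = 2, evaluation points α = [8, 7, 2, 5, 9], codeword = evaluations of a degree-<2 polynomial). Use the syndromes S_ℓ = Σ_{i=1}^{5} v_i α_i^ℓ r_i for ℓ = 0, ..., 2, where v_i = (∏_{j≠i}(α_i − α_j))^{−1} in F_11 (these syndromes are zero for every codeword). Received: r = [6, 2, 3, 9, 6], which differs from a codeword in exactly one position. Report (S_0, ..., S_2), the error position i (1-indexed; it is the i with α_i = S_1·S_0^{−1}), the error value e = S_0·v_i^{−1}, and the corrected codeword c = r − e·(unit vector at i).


S = (6, 4, 10), error at position 1, error magnitude e = 2, c = [4, 2, 3, 9, 6].

Step 1: column multipliers v_i = (∏_{j≠i}(α_i − α_j))^{−1} mod 11.
  i = 1 (α = 8): (8−7)(8−2)(8−5)(8−9) = 1·6·3·(−1) = −18 ≡ 4, so v_1 = 4^{−1} = 3 (mod 11).
  i = 2 (α = 7): (7−8)(7−2)(7−5)(7−9) = (−1)·5·2·(−2) = 20 ≡ 9, so v_2 = 9^{−1} = 5 (mod 11).
  i = 3 (α = 2): (2−8)(2−7)(2−5)(2−9) = (−6)·(−5)·(−3)·(−7) = 630 ≡ 3, so v_3 = 3^{−1} = 4 (mod 11).
  i = 4 (α = 5): (5−8)(5−7)(5−2)(5−9) = (−3)·(−2)·3·(−4) = −72 ≡ 5, so v_4 = 5^{−1} = 9 (mod 11).
  i = 5 (α = 9): (9−8)(9−7)(9−2)(9−5) = 1·2·7·4 = 56 ≡ 1, so v_5 = 1^{−1} = 1 (mod 11).
  v = [3, 5, 4, 9, 1].
Step 2: syndromes of r = [6, 2, 3, 9, 6] (all sums mod 11).
  S_0 = Σ v_i r_i = 3·6 + 5·2 + 4·3 + 9·9 + 1·6 = 127 ≡ 6.
  S_1 = Σ v_i α_i r_i = 3·8·6 + 5·7·2 + 4·2·3 + 9·5·9 + 1·9·6 = 697 ≡ 4.
  α_i^2 mod 11 = [9, 5, 4, 3, 4].
  S_2 = Σ v_i α_i^2 r_i = 3·9·6 + 5·5·2 + 4·4·3 + 9·3·9 + 1·4·6 = 527 ≡ 10.
  S = (6, 4, 10) ≠ 0, so r is not a codeword (an error is present).
Step 3: locate the error. For a single error e at position i, S_ℓ = v_i·e·α_i^ℓ, so α_err = S_1/S_0.
  S_0^{−1} = 6^{−1} = 2 (mod 11), so α_err = 4·2 = 8 ≡ 8 = α_1. Error position i = 1.
  Consistency check: S_2/S_1 = 10·3 = 30 ≡ 8 = α_err ✓ (single-error assumption holds).
Step 4: error magnitude e = S_0/v_1 = S_0·∏_{j≠1}(α_1 − α_j) = 6·4 = 24 ≡ 2 (mod 11).
Step 5: correct position 1: c_1 = r_1 − e = 6 − 2 ≡ 4 (mod 11). Hence c = [4, 2, 3, 9, 6].
  Check: interpolating c through the α_i gives m(x) = 10 + 2·x (degree < 2) with m(α_i) = c_i for every i, so c is indeed a codeword.


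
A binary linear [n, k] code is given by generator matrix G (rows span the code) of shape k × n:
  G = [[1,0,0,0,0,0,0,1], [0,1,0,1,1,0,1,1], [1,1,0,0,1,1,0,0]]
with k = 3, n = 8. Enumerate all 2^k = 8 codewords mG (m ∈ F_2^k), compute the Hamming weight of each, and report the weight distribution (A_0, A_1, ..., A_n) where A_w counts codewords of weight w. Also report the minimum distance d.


Weight distribution: A_0 = 1, A_2 = 1, A_3 = 1, A_4 = 2, A_5 = 3. Minimum distance d = 2.

Enumerate all 2^3 = 8 messages m ∈ F_2^3.
For each, compute codeword c = mG in F_2^8, then tally its weight.
  m = 000 → c = 00000000, weight = 0.
  m = 100 → c = 10000001, weight = 2.
  m = 010 → c = 01011011, weight = 5.
  m = 110 → c = 11011010, weight = 5.
  m = 001 → c = 11001100, weight = 4.
  m = 101 → c = 01001101, weight = 4.
  m = 011 → c = 10010111, weight = 5.
  m = 111 → c = 00010110, weight = 3.
Tally weights:
  weight 0: 1 codewords.
  weight 2: 1 codewords.
  weight 3: 1 codewords.
  weight 4: 2 codewords.
  weight 5: 3 codewords.
Minimum distance d = smallest w > 0 with A_w > 0 = 2.
Sanity: Σ A_w = 8 = 2^3 = 8 ✓.


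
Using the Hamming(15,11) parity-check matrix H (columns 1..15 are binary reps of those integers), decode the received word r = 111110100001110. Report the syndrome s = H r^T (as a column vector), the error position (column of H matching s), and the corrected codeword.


s = (1, 0, 0, 1)^T, error position = 9, corrected codeword c = 111110101001110

Compute s = H r^T mod 2 one row at a time:
  s_1 = 0 + 0 + 0 + 0 + 1 + 1 + 1 + 0 = 3 ≡ 1 (mod 2).
  s_2 = 1 + 1 + 0 + 1 + 1 + 1 + 1 + 0 = 6 ≡ 0 (mod 2).
  s_3 = 1 + 1 + 0 + 1 + 0 + 0 + 1 + 0 = 4 ≡ 0 (mod 2).
  s_4 = 1 + 1 + 1 + 1 + 0 + 0 + 1 + 0 = 5 ≡ 1 (mod 2).
s = (1, 0, 0, 1)^T — this equals column 9 of H (binary 1001), so error is at position 9.
Correct: flip bit 9 of r = 111110100001110 to get c = 111110101001110.


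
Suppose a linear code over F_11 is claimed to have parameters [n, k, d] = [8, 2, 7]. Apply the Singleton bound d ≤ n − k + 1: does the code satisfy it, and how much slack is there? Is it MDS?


Singleton RHS = n − k + 1 = 7, slack = 0, bound satisfied, MDS.

Singleton bound: d ≤ n − k + 1.
Here n = 8, k = 2, so n − k + 1 = 7.
Given d = 7, check d ≤ 7: YES.
Slack = (n − k + 1) − d = 0.
The code is MDS (slack = 0).
Description: the claimed parameters are [8, 2, 7]_11; such a code would be MDS (meets Singleton bound).


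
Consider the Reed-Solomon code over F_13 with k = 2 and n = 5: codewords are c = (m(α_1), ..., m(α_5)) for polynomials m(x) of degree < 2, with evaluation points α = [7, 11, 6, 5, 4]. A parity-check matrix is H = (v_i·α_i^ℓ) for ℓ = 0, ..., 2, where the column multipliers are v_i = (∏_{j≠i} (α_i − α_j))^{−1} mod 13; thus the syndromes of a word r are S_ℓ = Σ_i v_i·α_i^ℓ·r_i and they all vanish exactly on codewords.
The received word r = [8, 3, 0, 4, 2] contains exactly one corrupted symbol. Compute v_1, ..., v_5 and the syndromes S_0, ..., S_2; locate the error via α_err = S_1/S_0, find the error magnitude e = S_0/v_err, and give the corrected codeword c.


S = (2, 12, 7), error at position 3, error magnitude e = 7, c = [8, 3, 6, 4, 2].

Step 1: column multipliers v_i = (∏_{j≠i}(α_i − α_j))^{−1} mod 13.
  i = 1 (α = 7): (7−11)(7−6)(7−5)(7−4) = (−4)·1·2·3 = −24 ≡ 2, so v_1 = 2^{−1} = 7 (mod 13).
  i = 2 (α = 11): (11−7)(11−6)(11−5)(11−4) = 4·5·6·7 = 840 ≡ 8, so v_2 = 8^{−1} = 5 (mod 13).
  i = 3 (α = 6): (6−7)(6−11)(6−5)(6−4) = (−1)·(−5)·1·2 = 10 ≡ 10, so v_3 = 10^{−1} = 4 (mod 13).
  i = 4 (α = 5): (5−7)(5−11)(5−6)(5−4) = (−2)·(−6)·(−1)·1 = −12 ≡ 1, so v_4 = 1^{−1} = 1 (mod 13).
  i = 5 (α = 4): (4−7)(4−11)(4−6)(4−5) = (−3)·(−7)·(−2)·(−1) = 42 ≡ 3, so v_5 = 3^{−1} = 9 (mod 13).
  v = [7, 5, 4, 1, 9].
Step 2: syndromes of r = [8, 3, 0, 4, 2] (all sums mod 13).
  S_0 = Σ v_i r_i = 7·8 + 5·3 + 4·0 + 1·4 + 9·2 = 93 ≡ 2.
  S_1 = Σ v_i α_i r_i = 7·7·8 + 5·11·3 + 4·6·0 + 1·5·4 + 9·4·2 = 649 ≡ 12.
  α_i^2 mod 13 = [10, 4, 10, 12, 3].
  S_2 = Σ v_i α_i^2 r_i = 7·10·8 + 5·4·3 + 4·10·0 + 1·12·4 + 9·3·2 = 722 ≡ 7.
  S = (2, 12, 7) ≠ 0, so r is not a codeword (an error is present).
Step 3: locate the error. For a single error e at position i, S_ℓ = v_i·e·α_i^ℓ, so α_err = S_1/S_0.
  S_0^{−1} = 2^{−1} = 7 (mod 13), so α_err = 12·7 = 84 ≡ 6 = α_3. Error position i = 3.
  Consistency check: S_2/S_1 = 7·12 = 84 ≡ 6 = α_err ✓ (single-error assumption holds).
Step 4: error magnitude e = S_0/v_3 = S_0·∏_{j≠3}(α_3 − α_j) = 2·10 = 20 ≡ 7 (mod 13).
Step 5: correct position 3: c_3 = r_3 − e = 0 − 7 ≡ 6 (mod 13). Hence c = [8, 3, 6, 4, 2].
  Check: interpolating c through the α_i gives m(x) = 7 + 2·x (degree < 2) with m(α_i) = c_i for every i, so c is indeed a codeword.


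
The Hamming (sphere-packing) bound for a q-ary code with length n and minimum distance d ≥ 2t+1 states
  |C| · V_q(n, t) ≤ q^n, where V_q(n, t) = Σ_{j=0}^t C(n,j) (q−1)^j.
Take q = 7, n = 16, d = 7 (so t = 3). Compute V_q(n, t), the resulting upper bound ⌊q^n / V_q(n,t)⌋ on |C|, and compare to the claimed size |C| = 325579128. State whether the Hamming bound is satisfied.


V_q(n, t) = 125377, q^n = 33232930569601, Hamming bound = 265064011, |C| = 325579128 > bound (violated).

Step 1: Compute V_q(n, t) = Σ_{j=0}^3 C(n, j) (q−1)^j.
  j = 0: C(16,0)·(6)^0 = 1·1 = 1.
  j = 1: C(16,1)·(6)^1 = 16·6 = 96.
  j = 2: C(16,2)·(6)^2 = 120·36 = 4320.
  j = 3: C(16,3)·(6)^3 = 560·216 = 120960.
  V_q(n, t) = 1 + 96 + 4320 + 120960 = 125377.
Step 2: q^n = 7^16 = 33232930569601.
Step 3: Hamming bound ⌊q^n / V_q(n,t)⌋ = ⌊33232930569601/125377⌋ = 265064011.
Step 4: Compare |C| = 325579128 to 265064011: violated.
The claimed |C| lies above the Hamming bound, so no 7-ary code of length 16 with d ≥ 7 can have 325579128 codewords.


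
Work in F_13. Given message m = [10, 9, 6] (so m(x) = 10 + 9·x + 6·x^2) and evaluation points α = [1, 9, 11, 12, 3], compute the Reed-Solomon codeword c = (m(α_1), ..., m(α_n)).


c = [12, 5, 3, 7, 0]

Message polynomial: m(x) = 10 + 9·x + 6·x^2 (mod 13).
For each evaluation point α_i, compute m(α_i) mod 13:
  α_1 = 1: Horner steps 6 → 2 → 12, so m(1) = 12.
  α_2 = 9: Horner steps 6 → 11 → 5, so m(9) = 5.
  α_3 = 11: Horner steps 6 → 10 → 3, so m(11) = 3.
  α_4 = 12: Horner steps 6 → 3 → 7, so m(12) = 7.
  α_5 = 3: Horner steps 6 → 1 → 0, so m(3) = 0.
Codeword c = [12, 5, 3, 7, 0] ∈ F_13^5.


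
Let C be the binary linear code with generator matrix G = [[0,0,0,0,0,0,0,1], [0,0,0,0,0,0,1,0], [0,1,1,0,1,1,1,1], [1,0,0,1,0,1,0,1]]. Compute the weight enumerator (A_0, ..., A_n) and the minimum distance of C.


Weight distribution: A_0 = 1, A_1 = 2, A_2 = 1, A_3 = 1, A_4 = 3, A_5 = 4, A_6 = 3, A_7 = 1. Minimum distance d = 1.

Enumerate all 2^4 = 16 messages m ∈ F_2^4.
For each, compute codeword c = mG in F_2^8, then tally its weight.
  m = 0000 → c = 00000000, weight = 0.
  m = 1000 → c = 00000001, weight = 1.
  m = 0100 → c = 00000010, weight = 1.
  m = 1100 → c = 00000011, weight = 2.
  m = 0010 → c = 01101111, weight = 6.
  m = 1010 → c = 01101110, weight = 5.
  m = 0110 → c = 01101101, weight = 5.
  m = 1110 → c = 01101100, weight = 4.
  m = 0001 → c = 10010101, weight = 4.
  m = 1001 → c = 10010100, weight = 3.
  m = 0101 → c = 10010111, weight = 5.
  m = 1101 → c = 10010110, weight = 4.
  m = 0011 → c = 11111010, weight = 6.
  m = 1011 → c = 11111011, weight = 7.
  m = 0111 → c = 11111000, weight = 5.
  m = 1111 → c = 11111001, weight = 6.
Tally weights:
  weight 0: 1 codewords.
  weight 1: 2 codewords.
  weight 2: 1 codewords.
  weight 3: 1 codewords.
  weight 4: 3 codewords.
  weight 5: 4 codewords.
  weight 6: 3 codewords.
  weight 7: 1 codewords.
Minimum distance d = smallest w > 0 with A_w > 0 = 1.
Sanity: Σ A_w = 16 = 2^4 = 16 ✓.


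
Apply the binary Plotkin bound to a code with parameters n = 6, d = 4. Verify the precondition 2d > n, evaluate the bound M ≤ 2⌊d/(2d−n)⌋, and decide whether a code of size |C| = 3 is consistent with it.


Plotkin bound M ≤ 4; given |C| = 3 ≤ bound (satisfied).

Check applicability: 2d = 8, n = 6.
2d − n = 2 > 0, so Plotkin applies.
Compute d/(2d−n) = 4/2 ≈ 2.0000.
⌊d/(2d−n)⌋ = 2.
Plotkin bound: M ≤ 2·2 = 4.
Given |C| = 3, check: satisfied.
This |C| is below the Plotkin bound.


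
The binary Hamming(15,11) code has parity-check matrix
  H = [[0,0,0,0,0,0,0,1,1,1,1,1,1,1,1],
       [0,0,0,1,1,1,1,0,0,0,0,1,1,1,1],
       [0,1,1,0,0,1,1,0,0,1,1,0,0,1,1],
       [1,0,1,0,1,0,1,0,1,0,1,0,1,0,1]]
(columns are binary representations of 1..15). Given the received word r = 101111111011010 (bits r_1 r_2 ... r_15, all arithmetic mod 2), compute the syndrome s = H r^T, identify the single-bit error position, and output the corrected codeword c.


s = (1, 0, 1, 0)^T, error position = 10, corrected codeword c = 101111111111010

Compute s = H r^T mod 2 one row at a time:
  s_1 = 1 + 1 + 0 + 1 + 1 + 0 + 1 + 0 = 5 ≡ 1 (mod 2).
  s_2 = 1 + 1 + 1 + 1 + 1 + 0 + 1 + 0 = 6 ≡ 0 (mod 2).
  s_3 = 0 + 1 + 1 + 1 + 0 + 1 + 1 + 0 = 5 ≡ 1 (mod 2).
  s_4 = 1 + 1 + 1 + 1 + 1 + 1 + 0 + 0 = 6 ≡ 0 (mod 2).
s = (1, 0, 1, 0)^T — this equals column 10 of H (binary 1010), so error is at position 10.
Correct: flip bit 10 of r = 101111111011010 to get c = 101111111111010.


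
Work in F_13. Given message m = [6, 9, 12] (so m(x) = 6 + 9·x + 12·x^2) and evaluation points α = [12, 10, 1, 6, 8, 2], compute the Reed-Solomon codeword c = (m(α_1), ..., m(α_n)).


c = [9, 9, 1, 11, 1, 7]

Message polynomial: m(x) = 6 + 9·x + 12·x^2 (mod 13).
For each evaluation point α_i, compute m(α_i) mod 13:
  α_1 = 12: Horner steps 12 → 10 → 9, so m(12) = 9.
  α_2 = 10: Horner steps 12 → 12 → 9, so m(10) = 9.
  α_3 = 1: Horner steps 12 → 8 → 1, so m(1) = 1.
  α_4 = 6: Horner steps 12 → 3 → 11, so m(6) = 11.
  α_5 = 8: Horner steps 12 → 1 → 1, so m(8) = 1.
  α_6 = 2: Horner steps 12 → 7 → 7, so m(2) = 7.
Codeword c = [9, 9, 1, 11, 1, 7] ∈ F_13^6.


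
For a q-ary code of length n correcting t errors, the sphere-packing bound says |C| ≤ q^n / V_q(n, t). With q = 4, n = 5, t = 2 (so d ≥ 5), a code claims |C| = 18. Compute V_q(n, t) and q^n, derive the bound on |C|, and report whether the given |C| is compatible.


V_q(n, t) = 106, q^n = 1024, Hamming bound = 9, |C| = 18 > bound (violated).

Step 1: Compute V_q(n, t) = Σ_{j=0}^2 C(n, j) (q−1)^j.
  j = 0: C(5,0)·(3)^0 = 1·1 = 1.
  j = 1: C(5,1)·(3)^1 = 5·3 = 15.
  j = 2: C(5,2)·(3)^2 = 10·9 = 90.
  V_q(n, t) = 1 + 15 + 90 = 106.
Step 2: q^n = 4^5 = 1024.
Step 3: Hamming bound ⌊q^n / V_q(n,t)⌋ = ⌊1024/106⌋ = 9.
Step 4: Compare |C| = 18 to 9: violated.
The claimed |C| lies above the Hamming bound, so no 4-ary code of length 5 with d ≥ 5 can have 18 codewords.


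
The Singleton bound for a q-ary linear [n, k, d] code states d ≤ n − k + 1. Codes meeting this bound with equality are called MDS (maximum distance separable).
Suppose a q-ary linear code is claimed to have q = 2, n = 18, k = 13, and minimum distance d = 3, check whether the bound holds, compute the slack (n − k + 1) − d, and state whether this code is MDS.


Singleton RHS = n − k + 1 = 6, slack = 3, bound satisfied, not MDS.

Singleton bound: d ≤ n − k + 1.
Here n = 18, k = 13, so n − k + 1 = 6.
Given d = 3, check d ≤ 6: YES.
Slack = (n − k + 1) − d = 3.
The code is NOT MDS (slack = 3 > 0).
Description: the claimed parameters are [18, 13, 3]_2; such a code would be non-MDS.


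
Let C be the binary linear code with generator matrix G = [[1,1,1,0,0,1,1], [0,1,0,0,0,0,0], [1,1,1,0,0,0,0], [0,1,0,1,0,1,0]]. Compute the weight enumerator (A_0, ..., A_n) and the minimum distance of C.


Weight distribution: A_0 = 1, A_1 = 1, A_2 = 4, A_3 = 4, A_4 = 3, A_5 = 3. Minimum distance d = 1.

Enumerate all 2^4 = 16 messages m ∈ F_2^4.
For each, compute codeword c = mG in F_2^7, then tally its weight.
  m = 0000 → c = 0000000, weight = 0.
  m = 1000 → c = 1110011, weight = 5.
  m = 0100 → c = 0100000, weight = 1.
  m = 1100 → c = 1010011, weight = 4.
  m = 0010 → c = 1110000, weight = 3.
  m = 1010 → c = 0000011, weight = 2.
  m = 0110 → c = 1010000, weight = 2.
  m = 1110 → c = 0100011, weight = 3.
  m = 0001 → c = 0101010, weight = 3.
  m = 1001 → c = 1011001, weight = 4.
  m = 0101 → c = 0001010, weight = 2.
  m = 1101 → c = 1111001, weight = 5.
  m = 0011 → c = 1011010, weight = 4.
  m = 1011 → c = 0101001, weight = 3.
  m = 0111 → c = 1111010, weight = 5.
  m = 1111 → c = 0001001, weight = 2.
Tally weights:
  weight 0: 1 codewords.
  weight 1: 1 codewords.
  weight 2: 4 codewords.
  weight 3: 4 codewords.
  weight 4: 3 codewords.
  weight 5: 3 codewords.
Minimum distance d = smallest w > 0 with A_w > 0 = 1.
Sanity: Σ A_w = 16 = 2^4 = 16 ✓.


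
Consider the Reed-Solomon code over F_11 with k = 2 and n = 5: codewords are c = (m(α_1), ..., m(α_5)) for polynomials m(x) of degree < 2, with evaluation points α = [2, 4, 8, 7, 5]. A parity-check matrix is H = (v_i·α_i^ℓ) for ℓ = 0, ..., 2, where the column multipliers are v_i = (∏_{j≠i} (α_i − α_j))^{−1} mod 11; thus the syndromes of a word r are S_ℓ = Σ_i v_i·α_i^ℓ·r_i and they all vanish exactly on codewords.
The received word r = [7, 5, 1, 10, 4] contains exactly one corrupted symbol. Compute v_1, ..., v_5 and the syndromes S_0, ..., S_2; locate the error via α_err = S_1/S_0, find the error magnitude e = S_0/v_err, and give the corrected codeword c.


S = (10, 4, 6), error at position 4, error magnitude e = 8, c = [7, 5, 1, 2, 4].

Step 1: column multipliers v_i = (∏_{j≠i}(α_i − α_j))^{−1} mod 11.
  i = 1 (α = 2): (2−4)(2−8)(2−7)(2−5) = (−2)·(−6)·(−5)·(−3) = 180 ≡ 4, so v_1 = 4^{−1} = 3 (mod 11).
  i = 2 (α = 4): (4−2)(4−8)(4−7)(4−5) = 2·(−4)·(−3)·(−1) = −24 ≡ 9, so v_2 = 9^{−1} = 5 (mod 11).
  i = 3 (α = 8): (8−2)(8−4)(8−7)(8−5) = 6·4·1·3 = 72 ≡ 6, so v_3 = 6^{−1} = 2 (mod 11).
  i = 4 (α = 7): (7−2)(7−4)(7−8)(7−5) = 5·3·(−1)·2 = −30 ≡ 3, so v_4 = 3^{−1} = 4 (mod 11).
  i = 5 (α = 5): (5−2)(5−4)(5−8)(5−7) = 3·1·(−3)·(−2) = 18 ≡ 7, so v_5 = 7^{−1} = 8 (mod 11).
  v = [3, 5, 2, 4, 8].
Step 2: syndromes of r = [7, 5, 1, 10, 4] (all sums mod 11).
  S_0 = Σ v_i r_i = 3·7 + 5·5 + 2·1 + 4·10 + 8·4 = 120 ≡ 10.
  S_1 = Σ v_i α_i r_i = 3·2·7 + 5·4·5 + 2·8·1 + 4·7·10 + 8·5·4 = 598 ≡ 4.
  α_i^2 mod 11 = [4, 5, 9, 5, 3].
  S_2 = Σ v_i α_i^2 r_i = 3·4·7 + 5·5·5 + 2·9·1 + 4·5·10 + 8·3·4 = 523 ≡ 6.
  S = (10, 4, 6) ≠ 0, so r is not a codeword (an error is present).
Step 3: locate the error. For a single error e at position i, S_ℓ = v_i·e·α_i^ℓ, so α_err = S_1/S_0.
  S_0^{−1} = 10^{−1} = 10 (mod 11), so α_err = 4·10 = 40 ≡ 7 = α_4. Error position i = 4.
  Consistency check: S_2/S_1 = 6·3 = 18 ≡ 7 = α_err ✓ (single-error assumption holds).
Step 4: error magnitude e = S_0/v_4 = S_0·∏_{j≠4}(α_4 − α_j) = 10·3 = 30 ≡ 8 (mod 11).
Step 5: correct position 4: c_4 = r_4 − e = 10 − 8 ≡ 2 (mod 11). Hence c = [7, 5, 1, 2, 4].
  Check: interpolating c through the α_i gives m(x) = 9 + 10·x (degree < 2) with m(α_i) = c_i for every i, so c is indeed a codeword.


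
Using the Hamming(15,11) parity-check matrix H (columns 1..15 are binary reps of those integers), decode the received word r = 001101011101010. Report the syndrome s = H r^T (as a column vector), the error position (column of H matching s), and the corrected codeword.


s = (1, 0, 0, 0)^T, error position = 8, corrected codeword c = 001101001101010

Compute s = H r^T mod 2 one row at a time:
  s_1 = 1 + 1 + 1 + 0 + 1 + 0 + 1 + 0 = 5 ≡ 1 (mod 2).
  s_2 = 1 + 0 + 1 + 0 + 1 + 0 + 1 + 0 = 4 ≡ 0 (mod 2).
  s_3 = 0 + 1 + 1 + 0 + 1 + 0 + 1 + 0 = 4 ≡ 0 (mod 2).
  s_4 = 0 + 1 + 0 + 0 + 1 + 0 + 0 + 0 = 2 ≡ 0 (mod 2).
s = (1, 0, 0, 0)^T — this equals column 8 of H (binary 1000), so error is at position 8.
Correct: flip bit 8 of r = 001101011101010 to get c = 001101001101010.


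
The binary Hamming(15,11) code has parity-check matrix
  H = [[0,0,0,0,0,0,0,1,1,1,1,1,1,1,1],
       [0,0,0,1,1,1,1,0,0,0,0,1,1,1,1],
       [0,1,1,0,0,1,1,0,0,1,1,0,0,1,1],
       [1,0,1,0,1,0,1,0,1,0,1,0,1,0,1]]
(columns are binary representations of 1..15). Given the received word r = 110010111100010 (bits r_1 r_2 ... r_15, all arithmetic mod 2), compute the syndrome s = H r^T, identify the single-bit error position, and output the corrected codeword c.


s = (0, 1, 0, 0)^T, error position = 4, corrected codeword c = 110110111100010

Compute s = H r^T mod 2 one row at a time:
  s_1 = 1 + 1 + 1 + 0 + 0 + 0 + 1 + 0 = 4 ≡ 0 (mod 2).
  s_2 = 0 + 1 + 0 + 1 + 0 + 0 + 1 + 0 = 3 ≡ 1 (mod 2).
  s_3 = 1 + 0 + 0 + 1 + 1 + 0 + 1 + 0 = 4 ≡ 0 (mod 2).
  s_4 = 1 + 0 + 1 + 1 + 1 + 0 + 0 + 0 = 4 ≡ 0 (mod 2).
s = (0, 1, 0, 0)^T — this equals column 4 of H (binary 0100), so error is at position 4.
Correct: flip bit 4 of r = 110010111100010 to get c = 110110111100010.


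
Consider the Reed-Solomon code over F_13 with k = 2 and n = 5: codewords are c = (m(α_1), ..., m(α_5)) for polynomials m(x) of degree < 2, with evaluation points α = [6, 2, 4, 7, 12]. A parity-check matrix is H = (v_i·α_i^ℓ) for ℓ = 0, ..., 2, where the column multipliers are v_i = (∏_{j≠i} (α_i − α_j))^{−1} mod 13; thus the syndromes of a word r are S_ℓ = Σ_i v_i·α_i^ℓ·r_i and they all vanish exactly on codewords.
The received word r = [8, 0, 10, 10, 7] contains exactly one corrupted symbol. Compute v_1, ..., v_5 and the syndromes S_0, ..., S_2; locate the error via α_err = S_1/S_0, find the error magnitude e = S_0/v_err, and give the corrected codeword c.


S = (4, 3, 12), error at position 3, error magnitude e = 6, c = [8, 0, 4, 10, 7].

Step 1: column multipliers v_i = (∏_{j≠i}(α_i − α_j))^{−1} mod 13.
  i = 1 (α = 6): (6−2)(6−4)(6−7)(6−12) = 4·2·(−1)·(−6) = 48 ≡ 9, so v_1 = 9^{−1} = 3 (mod 13).
  i = 2 (α = 2): (2−6)(2−4)(2−7)(2−12) = (−4)·(−2)·(−5)·(−10) = 400 ≡ 10, so v_2 = 10^{−1} = 4 (mod 13).
  i = 3 (α = 4): (4−6)(4−2)(4−7)(4−12) = (−2)·2·(−3)·(−8) = −96 ≡ 8, so v_3 = 8^{−1} = 5 (mod 13).
  i = 4 (α = 7): (7−6)(7−2)(7−4)(7−12) = 1·5·3·(−5) = −75 ≡ 3, so v_4 = 3^{−1} = 9 (mod 13).
  i = 5 (α = 12): (12−6)(12−2)(12−4)(12−7) = 6·10·8·5 = 2400 ≡ 8, so v_5 = 8^{−1} = 5 (mod 13).
  v = [3, 4, 5, 9, 5].
Step 2: syndromes of r = [8, 0, 10, 10, 7] (all sums mod 13).
  S_0 = Σ v_i r_i = 3·8 + 4·0 + 5·10 + 9·10 + 5·7 = 199 ≡ 4.
  S_1 = Σ v_i α_i r_i = 3·6·8 + 4·2·0 + 5·4·10 + 9·7·10 + 5·12·7 = 1394 ≡ 3.
  α_i^2 mod 13 = [10, 4, 3, 10, 1].
  S_2 = Σ v_i α_i^2 r_i = 3·10·8 + 4·4·0 + 5·3·10 + 9·10·10 + 5·1·7 = 1325 ≡ 12.
  S = (4, 3, 12) ≠ 0, so r is not a codeword (an error is present).
Step 3: locate the error. For a single error e at position i, S_ℓ = v_i·e·α_i^ℓ, so α_err = S_1/S_0.
  S_0^{−1} = 4^{−1} = 10 (mod 13), so α_err = 3·10 = 30 ≡ 4 = α_3. Error position i = 3.
  Consistency check: S_2/S_1 = 12·9 = 108 ≡ 4 = α_err ✓ (single-error assumption holds).
Step 4: error magnitude e = S_0/v_3 = S_0·∏_{j≠3}(α_3 − α_j) = 4·8 = 32 ≡ 6 (mod 13).
Step 5: correct position 3: c_3 = r_3 − e = 10 − 6 ≡ 4 (mod 13). Hence c = [8, 0, 4, 10, 7].
  Check: interpolating c through the α_i gives m(x) = 9 + 2·x (degree < 2) with m(α_i) = c_i for every i, so c is indeed a codeword.


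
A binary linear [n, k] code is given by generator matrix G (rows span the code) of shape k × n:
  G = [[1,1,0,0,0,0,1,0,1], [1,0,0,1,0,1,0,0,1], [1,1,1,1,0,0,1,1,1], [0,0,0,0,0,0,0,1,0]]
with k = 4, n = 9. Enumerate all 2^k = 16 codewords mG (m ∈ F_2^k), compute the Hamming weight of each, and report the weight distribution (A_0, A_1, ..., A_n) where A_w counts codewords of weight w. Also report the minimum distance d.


Weight distribution: A_0 = 1, A_1 = 1, A_2 = 1, A_3 = 1, A_4 = 5, A_5 = 5, A_6 = 1, A_7 = 1. Minimum distance d = 1.

Enumerate all 2^4 = 16 messages m ∈ F_2^4.
For each, compute codeword c = mG in F_2^9, then tally its weight.
  m = 0000 → c = 000000000, weight = 0.
  m = 1000 → c = 110000101, weight = 4.
  m = 0100 → c = 100101001, weight = 4.
  m = 1100 → c = 010101100, weight = 4.
  m = 0010 → c = 111100111, weight = 7.
  m = 1010 → c = 001100010, weight = 3.
  m = 0110 → c = 011001110, weight = 5.
  m = 1110 → c = 101001011, weight = 5.
  m = 0001 → c = 000000010, weight = 1.
  m = 1001 → c = 110000111, weight = 5.
  m = 0101 → c = 100101011, weight = 5.
  m = 1101 → c = 010101110, weight = 5.
  m = 0011 → c = 111100101, weight = 6.
  m = 1011 → c = 001100000, weight = 2.
  m = 0111 → c = 011001100, weight = 4.
  m = 1111 → c = 101001001, weight = 4.
Tally weights:
  weight 0: 1 codewords.
  weight 1: 1 codewords.
  weight 2: 1 codewords.
  weight 3: 1 codewords.
  weight 4: 5 codewords.
  weight 5: 5 codewords.
  weight 6: 1 codewords.
  weight 7: 1 codewords.
Minimum distance d = smallest w > 0 with A_w > 0 = 1.
Sanity: Σ A_w = 16 = 2^4 = 16 ✓.


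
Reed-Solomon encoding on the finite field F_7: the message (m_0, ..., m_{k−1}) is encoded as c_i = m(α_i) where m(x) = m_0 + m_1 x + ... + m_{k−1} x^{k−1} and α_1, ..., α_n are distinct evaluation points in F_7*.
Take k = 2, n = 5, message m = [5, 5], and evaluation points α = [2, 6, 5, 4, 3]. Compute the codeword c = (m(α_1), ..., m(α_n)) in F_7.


c = [1, 0, 2, 4, 6]

Message polynomial: m(x) = 5 + 5·x (mod 7).
For each evaluation point α_i, compute m(α_i) mod 7:
  α_1 = 2: Horner steps 5 → 1, so m(2) = 1.
  α_2 = 6: Horner steps 5 → 0, so m(6) = 0.
  α_3 = 5: Horner steps 5 → 2, so m(5) = 2.
  α_4 = 4: Horner steps 5 → 4, so m(4) = 4.
  α_5 = 3: Horner steps 5 → 6, so m(3) = 6.
Codeword c = [1, 0, 2, 4, 6] ∈ F_7^5.


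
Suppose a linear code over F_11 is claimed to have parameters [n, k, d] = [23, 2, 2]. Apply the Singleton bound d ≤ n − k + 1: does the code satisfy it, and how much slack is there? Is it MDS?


Singleton RHS = n − k + 1 = 22, slack = 20, bound satisfied, not MDS.

Singleton bound: d ≤ n − k + 1.
Here n = 23, k = 2, so n − k + 1 = 22.
Given d = 2, check d ≤ 22: YES.
Slack = (n − k + 1) − d = 20.
The code is NOT MDS (slack = 20 > 0).
Description: the claimed parameters are [23, 2, 2]_11; such a code would be non-MDS.


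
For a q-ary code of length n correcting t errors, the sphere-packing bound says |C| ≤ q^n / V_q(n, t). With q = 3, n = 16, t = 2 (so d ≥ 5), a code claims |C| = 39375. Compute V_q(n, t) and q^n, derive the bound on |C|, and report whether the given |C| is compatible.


V_q(n, t) = 513, q^n = 43046721, Hamming bound = 83911, |C| = 39375 ≤ bound (satisfied).

Step 1: Compute V_q(n, t) = Σ_{j=0}^2 C(n, j) (q−1)^j.
  j = 0: C(16,0)·(2)^0 = 1·1 = 1.
  j = 1: C(16,1)·(2)^1 = 16·2 = 32.
  j = 2: C(16,2)·(2)^2 = 120·4 = 480.
  V_q(n, t) = 1 + 32 + 480 = 513.
Step 2: q^n = 3^16 = 43046721.
Step 3: Hamming bound ⌊q^n / V_q(n,t)⌋ = ⌊43046721/513⌋ = 83911.
Step 4: Compare |C| = 39375 to 83911: satisfied.
The claimed |C| lies below the Hamming bound.


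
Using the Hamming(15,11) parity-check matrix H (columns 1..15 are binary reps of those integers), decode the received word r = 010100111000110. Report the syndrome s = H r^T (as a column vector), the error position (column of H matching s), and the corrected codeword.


s = (0, 0, 1, 1)^T, error position = 3, corrected codeword c = 011100111000110

Compute s = H r^T mod 2 one row at a time:
  s_1 = 1 + 1 + 0 + 0 + 0 + 1 + 1 + 0 = 4 ≡ 0 (mod 2).
  s_2 = 1 + 0 + 0 + 1 + 0 + 1 + 1 + 0 = 4 ≡ 0 (mod 2).
  s_3 = 1 + 0 + 0 + 1 + 0 + 0 + 1 + 0 = 3 ≡ 1 (mod 2).
  s_4 = 0 + 0 + 0 + 1 + 1 + 0 + 1 + 0 = 3 ≡ 1 (mod 2).
s = (0, 0, 1, 1)^T — this equals column 3 of H (binary 0011), so error is at position 3.
Correct: flip bit 3 of r = 010100111000110 to get c = 011100111000110.


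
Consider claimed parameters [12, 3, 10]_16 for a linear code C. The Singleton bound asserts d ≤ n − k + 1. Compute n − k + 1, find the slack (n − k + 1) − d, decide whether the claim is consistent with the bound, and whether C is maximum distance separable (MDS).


Singleton RHS = n − k + 1 = 10, slack = 0, bound satisfied, MDS.

Singleton bound: d ≤ n − k + 1.
Here n = 12, k = 3, so n − k + 1 = 10.
Given d = 10, check d ≤ 10: YES.
Slack = (n − k + 1) − d = 0.
The code is MDS (slack = 0).
Description: the claimed parameters are [12, 3, 10]_16; such a code would be MDS (meets Singleton bound).


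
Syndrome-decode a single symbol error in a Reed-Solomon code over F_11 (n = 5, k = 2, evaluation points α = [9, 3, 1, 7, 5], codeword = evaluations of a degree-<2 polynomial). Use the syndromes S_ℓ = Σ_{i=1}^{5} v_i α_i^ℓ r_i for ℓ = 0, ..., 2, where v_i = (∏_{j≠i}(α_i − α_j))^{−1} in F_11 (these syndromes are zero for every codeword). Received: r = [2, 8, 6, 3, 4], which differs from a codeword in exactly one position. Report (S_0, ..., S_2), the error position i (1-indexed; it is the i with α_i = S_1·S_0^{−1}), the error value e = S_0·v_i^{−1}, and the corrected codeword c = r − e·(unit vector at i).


S = (1, 3, 9), error at position 2, error magnitude e = 3, c = [2, 5, 6, 3, 4].

Step 1: column multipliers v_i = (∏_{j≠i}(α_i − α_j))^{−1} mod 11.
  i = 1 (α = 9): (9−3)(9−1)(9−7)(9−5) = 6·8·2·4 = 384 ≡ 10, so v_1 = 10^{−1} = 10 (mod 11).
  i = 2 (α = 3): (3−9)(3−1)(3−7)(3−5) = (−6)·2·(−4)·(−2) = −96 ≡ 3, so v_2 = 3^{−1} = 4 (mod 11).
  i = 3 (α = 1): (1−9)(1−3)(1−7)(1−5) = (−8)·(−2)·(−6)·(−4) = 384 ≡ 10, so v_3 = 10^{−1} = 10 (mod 11).
  i = 4 (α = 7): (7−9)(7−3)(7−1)(7−5) = (−2)·4·6·2 = −96 ≡ 3, so v_4 = 3^{−1} = 4 (mod 11).
  i = 5 (α = 5): (5−9)(5−3)(5−1)(5−7) = (−4)·2·4·(−2) = 64 ≡ 9, so v_5 = 9^{−1} = 5 (mod 11).
  v = [10, 4, 10, 4, 5].
Step 2: syndromes of r = [2, 8, 6, 3, 4] (all sums mod 11).
  S_0 = Σ v_i r_i = 10·2 + 4·8 + 10·6 + 4·3 + 5·4 = 144 ≡ 1.
  S_1 = Σ v_i α_i r_i = 10·9·2 + 4·3·8 + 10·1·6 + 4·7·3 + 5·5·4 = 520 ≡ 3.
  α_i^2 mod 11 = [4, 9, 1, 5, 3].
  S_2 = Σ v_i α_i^2 r_i = 10·4·2 + 4·9·8 + 10·1·6 + 4·5·3 + 5·3·4 = 548 ≡ 9.
  S = (1, 3, 9) ≠ 0, so r is not a codeword (an error is present).
Step 3: locate the error. For a single error e at position i, S_ℓ = v_i·e·α_i^ℓ, so α_err = S_1/S_0.
  S_0^{−1} = 1^{−1} = 1 (mod 11), so α_err = 3·1 = 3 ≡ 3 = α_2. Error position i = 2.
  Consistency check: S_2/S_1 = 9·4 = 36 ≡ 3 = α_err ✓ (single-error assumption holds).
Step 4: error magnitude e = S_0/v_2 = S_0·∏_{j≠2}(α_2 − α_j) = 1·3 = 3 ≡ 3 (mod 11).
Step 5: correct position 2: c_2 = r_2 − e = 8 − 3 ≡ 5 (mod 11). Hence c = [2, 5, 6, 3, 4].
  Check: interpolating c through the α_i gives m(x) = 1 + 5·x (degree < 2) with m(α_i) = c_i for every i, so c is indeed a codeword.


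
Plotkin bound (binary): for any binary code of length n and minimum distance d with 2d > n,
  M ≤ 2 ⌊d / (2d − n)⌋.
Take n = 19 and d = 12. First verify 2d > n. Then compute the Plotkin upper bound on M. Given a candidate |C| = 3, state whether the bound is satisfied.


Plotkin bound M ≤ 4; given |C| = 3 ≤ bound (satisfied).

Check applicability: 2d = 24, n = 19.
2d − n = 5 > 0, so Plotkin applies.
Compute d/(2d−n) = 12/5 ≈ 2.4000.
⌊d/(2d−n)⌋ = 2.
Plotkin bound: M ≤ 2·2 = 4.
Given |C| = 3, check: satisfied.
This |C| is below the Plotkin bound.


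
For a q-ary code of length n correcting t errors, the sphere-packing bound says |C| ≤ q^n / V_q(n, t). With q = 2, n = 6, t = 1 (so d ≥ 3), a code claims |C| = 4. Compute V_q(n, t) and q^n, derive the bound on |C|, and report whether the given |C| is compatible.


V_q(n, t) = 7, q^n = 64, Hamming bound = 9, |C| = 4 ≤ bound (satisfied).

Step 1: Compute V_q(n, t) = Σ_{j=0}^1 C(n, j) (q−1)^j.
  j = 0: C(6,0)·(1)^0 = 1·1 = 1.
  j = 1: C(6,1)·(1)^1 = 6·1 = 6.
  V_q(n, t) = 1 + 6 = 7.
Step 2: q^n = 2^6 = 64.
Step 3: Hamming bound ⌊q^n / V_q(n,t)⌋ = ⌊64/7⌋ = 9.
Step 4: Compare |C| = 4 to 9: satisfied.
The claimed |C| lies below the Hamming bound.


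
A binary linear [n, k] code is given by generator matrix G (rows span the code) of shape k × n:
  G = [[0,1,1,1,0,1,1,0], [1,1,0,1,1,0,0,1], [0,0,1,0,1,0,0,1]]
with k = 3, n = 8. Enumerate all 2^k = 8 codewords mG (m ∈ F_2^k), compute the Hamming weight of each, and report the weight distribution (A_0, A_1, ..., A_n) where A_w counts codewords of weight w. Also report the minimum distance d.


Weight distribution: A_0 = 1, A_3 = 2, A_4 = 1, A_5 = 2, A_6 = 2. Minimum distance d = 3.

Enumerate all 2^3 = 8 messages m ∈ F_2^3.
For each, compute codeword c = mG in F_2^8, then tally its weight.
  m = 000 → c = 00000000, weight = 0.
  m = 100 → c = 01110110, weight = 5.
  m = 010 → c = 11011001, weight = 5.
  m = 110 → c = 10101111, weight = 6.
  m = 001 → c = 00101001, weight = 3.
  m = 101 → c = 01011111, weight = 6.
  m = 011 → c = 11110000, weight = 4.
  m = 111 → c = 10000110, weight = 3.
Tally weights:
  weight 0: 1 codewords.
  weight 3: 2 codewords.
  weight 4: 1 codewords.
  weight 5: 2 codewords.
  weight 6: 2 codewords.
Minimum distance d = smallest w > 0 with A_w > 0 = 3.
Sanity: Σ A_w = 8 = 2^3 = 8 ✓.


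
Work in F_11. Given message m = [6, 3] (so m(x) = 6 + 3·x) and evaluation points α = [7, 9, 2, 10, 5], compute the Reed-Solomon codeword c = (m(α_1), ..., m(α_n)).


c = [5, 0, 1, 3, 10]

Message polynomial: m(x) = 6 + 3·x (mod 11).
For each evaluation point α_i, compute m(α_i) mod 11:
  α_1 = 7: Horner steps 3 → 5, so m(7) = 5.
  α_2 = 9: Horner steps 3 → 0, so m(9) = 0.
  α_3 = 2: Horner steps 3 → 1, so m(2) = 1.
  α_4 = 10: Horner steps 3 → 3, so m(10) = 3.
  α_5 = 5: Horner steps 3 → 10, so m(5) = 10.
Codeword c = [5, 0, 1, 3, 10] ∈ F_11^5.


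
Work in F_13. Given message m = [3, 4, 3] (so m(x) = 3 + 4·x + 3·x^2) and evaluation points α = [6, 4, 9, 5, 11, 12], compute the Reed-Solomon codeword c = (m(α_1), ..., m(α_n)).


c = [5, 2, 9, 7, 7, 2]

Message polynomial: m(x) = 3 + 4·x + 3·x^2 (mod 13).
For each evaluation point α_i, compute m(α_i) mod 13:
  α_1 = 6: Horner steps 3 → 9 → 5, so m(6) = 5.
  α_2 = 4: Horner steps 3 → 3 → 2, so m(4) = 2.
  α_3 = 9: Horner steps 3 → 5 → 9, so m(9) = 9.
  α_4 = 5: Horner steps 3 → 6 → 7, so m(5) = 7.
  α_5 = 11: Horner steps 3 → 11 → 7, so m(11) = 7.
  α_6 = 12: Horner steps 3 → 1 → 2, so m(12) = 2.
Codeword c = [5, 2, 9, 7, 7, 2] ∈ F_13^6.


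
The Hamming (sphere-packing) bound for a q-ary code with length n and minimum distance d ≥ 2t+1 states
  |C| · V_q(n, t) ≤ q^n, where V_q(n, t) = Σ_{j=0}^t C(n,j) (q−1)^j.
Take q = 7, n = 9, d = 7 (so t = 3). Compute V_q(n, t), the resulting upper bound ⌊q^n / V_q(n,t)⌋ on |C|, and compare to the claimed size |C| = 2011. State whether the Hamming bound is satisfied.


V_q(n, t) = 19495, q^n = 40353607, Hamming bound = 2069, |C| = 2011 ≤ bound (satisfied).

Step 1: Compute V_q(n, t) = Σ_{j=0}^3 C(n, j) (q−1)^j.
  j = 0: C(9,0)·(6)^0 = 1·1 = 1.
  j = 1: C(9,1)·(6)^1 = 9·6 = 54.
  j = 2: C(9,2)·(6)^2 = 36·36 = 1296.
  j = 3: C(9,3)·(6)^3 = 84·216 = 18144.
  V_q(n, t) = 1 + 54 + 1296 + 18144 = 19495.
Step 2: q^n = 7^9 = 40353607.
Step 3: Hamming bound ⌊q^n / V_q(n,t)⌋ = ⌊40353607/19495⌋ = 2069.
Step 4: Compare |C| = 2011 to 2069: satisfied.
The claimed |C| lies below the Hamming bound.


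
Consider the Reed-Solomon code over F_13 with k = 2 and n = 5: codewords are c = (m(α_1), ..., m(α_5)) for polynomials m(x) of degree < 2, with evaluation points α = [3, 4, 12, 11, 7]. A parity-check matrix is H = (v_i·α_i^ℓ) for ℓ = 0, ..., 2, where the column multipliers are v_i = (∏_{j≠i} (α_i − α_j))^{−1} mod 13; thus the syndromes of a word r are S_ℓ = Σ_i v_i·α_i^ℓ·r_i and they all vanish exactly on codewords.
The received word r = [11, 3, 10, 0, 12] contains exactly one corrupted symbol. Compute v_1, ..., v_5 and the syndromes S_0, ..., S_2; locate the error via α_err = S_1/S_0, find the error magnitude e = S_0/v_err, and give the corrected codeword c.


S = (8, 6, 11), error at position 2, error magnitude e = 8, c = [11, 8, 10, 0, 12].

Step 1: column multipliers v_i = (∏_{j≠i}(α_i − α_j))^{−1} mod 13.
  i = 1 (α = 3): (3−4)(3−12)(3−11)(3−7) = (−1)·(−9)·(−8)·(−4) = 288 ≡ 2, so v_1 = 2^{−1} = 7 (mod 13).
  i = 2 (α = 4): (4−3)(4−12)(4−11)(4−7) = 1·(−8)·(−7)·(−3) = −168 ≡ 1, so v_2 = 1^{−1} = 1 (mod 13).
  i = 3 (α = 12): (12−3)(12−4)(12−11)(12−7) = 9·8·1·5 = 360 ≡ 9, so v_3 = 9^{−1} = 3 (mod 13).
  i = 4 (α = 11): (11−3)(11−4)(11−12)(11−7) = 8·7·(−1)·4 = −224 ≡ 10, so v_4 = 10^{−1} = 4 (mod 13).
  i = 5 (α = 7): (7−3)(7−4)(7−12)(7−11) = 4·3·(−5)·(−4) = 240 ≡ 6, so v_5 = 6^{−1} = 11 (mod 13).
  v = [7, 1, 3, 4, 11].
Step 2: syndromes of r = [11, 3, 10, 0, 12] (all sums mod 13).
  S_0 = Σ v_i r_i = 7·11 + 1·3 + 3·10 + 4·0 + 11·12 = 242 ≡ 8.
  S_1 = Σ v_i α_i r_i = 7·3·11 + 1·4·3 + 3·12·10 + 4·11·0 + 11·7·12 = 1527 ≡ 6.
  α_i^2 mod 13 = [9, 3, 1, 4, 10].
  S_2 = Σ v_i α_i^2 r_i = 7·9·11 + 1·3·3 + 3·1·10 + 4·4·0 + 11·10·12 = 2052 ≡ 11.
  S = (8, 6, 11) ≠ 0, so r is not a codeword (an error is present).
Step 3: locate the error. For a single error e at position i, S_ℓ = v_i·e·α_i^ℓ, so α_err = S_1/S_0.
  S_0^{−1} = 8^{−1} = 5 (mod 13), so α_err = 6·5 = 30 ≡ 4 = α_2. Error position i = 2.
  Consistency check: S_2/S_1 = 11·11 = 121 ≡ 4 = α_err ✓ (single-error assumption holds).
Step 4: error magnitude e = S_0/v_2 = S_0·∏_{j≠2}(α_2 − α_j) = 8·1 = 8 ≡ 8 (mod 13).
Step 5: correct position 2: c_2 = r_2 − e = 3 − 8 ≡ 8 (mod 13). Hence c = [11, 8, 10, 0, 12].
  Check: interpolating c through the α_i gives m(x) = 7 + 10·x (degree < 2) with m(α_i) = c_i for every i, so c is indeed a codeword.


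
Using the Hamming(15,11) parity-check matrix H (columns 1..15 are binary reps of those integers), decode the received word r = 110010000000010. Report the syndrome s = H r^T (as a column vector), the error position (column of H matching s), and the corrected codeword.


s = (1, 0, 0, 0)^T, error position = 8, corrected codeword c = 110010010000010

Compute s = H r^T mod 2 one row at a time:
  s_1 = 0 + 0 + 0 + 0 + 0 + 0 + 1 + 0 = 1 ≡ 1 (mod 2).
  s_2 = 0 + 1 + 0 + 0 + 0 + 0 + 1 + 0 = 2 ≡ 0 (mod 2).
  s_3 = 1 + 0 + 0 + 0 + 0 + 0 + 1 + 0 = 2 ≡ 0 (mod 2).
  s_4 = 1 + 0 + 1 + 0 + 0 + 0 + 0 + 0 = 2 ≡ 0 (mod 2).
s = (1, 0, 0, 0)^T — this equals column 8 of H (binary 1000), so error is at position 8.
Correct: flip bit 8 of r = 110010000000010 to get c = 110010010000010.


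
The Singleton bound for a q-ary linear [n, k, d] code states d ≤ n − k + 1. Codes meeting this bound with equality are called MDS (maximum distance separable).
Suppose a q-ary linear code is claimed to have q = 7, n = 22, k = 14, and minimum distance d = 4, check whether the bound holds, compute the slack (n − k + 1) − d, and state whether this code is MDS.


Singleton RHS = n − k + 1 = 9, slack = 5, bound satisfied, not MDS.

Singleton bound: d ≤ n − k + 1.
Here n = 22, k = 14, so n − k + 1 = 9.
Given d = 4, check d ≤ 9: YES.
Slack = (n − k + 1) − d = 5.
The code is NOT MDS (slack = 5 > 0).
Description: the claimed parameters are [22, 14, 4]_7; such a code would be non-MDS.
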